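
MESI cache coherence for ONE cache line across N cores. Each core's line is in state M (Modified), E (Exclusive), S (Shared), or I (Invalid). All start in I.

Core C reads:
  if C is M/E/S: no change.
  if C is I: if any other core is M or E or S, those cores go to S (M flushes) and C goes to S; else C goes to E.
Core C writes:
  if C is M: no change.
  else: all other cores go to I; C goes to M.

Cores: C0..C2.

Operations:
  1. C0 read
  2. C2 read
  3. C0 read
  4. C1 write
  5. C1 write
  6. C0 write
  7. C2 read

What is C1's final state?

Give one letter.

Answer: I

Derivation:
Op 1: C0 read [C0 read from I: no other sharers -> C0=E (exclusive)] -> [E,I,I]
Op 2: C2 read [C2 read from I: others=['C0=E'] -> C2=S, others downsized to S] -> [S,I,S]
Op 3: C0 read [C0 read: already in S, no change] -> [S,I,S]
Op 4: C1 write [C1 write: invalidate ['C0=S', 'C2=S'] -> C1=M] -> [I,M,I]
Op 5: C1 write [C1 write: already M (modified), no change] -> [I,M,I]
Op 6: C0 write [C0 write: invalidate ['C1=M'] -> C0=M] -> [M,I,I]
Op 7: C2 read [C2 read from I: others=['C0=M'] -> C2=S, others downsized to S] -> [S,I,S]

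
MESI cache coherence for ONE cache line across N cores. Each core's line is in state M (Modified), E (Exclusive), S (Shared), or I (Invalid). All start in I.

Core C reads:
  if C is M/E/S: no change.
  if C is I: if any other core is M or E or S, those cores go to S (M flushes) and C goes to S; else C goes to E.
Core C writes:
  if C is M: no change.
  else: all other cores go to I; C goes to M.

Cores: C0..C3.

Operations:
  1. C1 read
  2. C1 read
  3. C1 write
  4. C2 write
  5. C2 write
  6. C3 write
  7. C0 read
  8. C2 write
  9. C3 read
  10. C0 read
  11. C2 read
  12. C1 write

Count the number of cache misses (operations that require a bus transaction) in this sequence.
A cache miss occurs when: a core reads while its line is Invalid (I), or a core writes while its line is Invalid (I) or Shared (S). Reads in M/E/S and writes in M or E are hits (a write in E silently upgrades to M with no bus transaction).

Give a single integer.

Op 1: C1 read [C1 read from I: no other sharers -> C1=E (exclusive)] -> [I,E,I,I] [MISS #1: read from I]
Op 2: C1 read [C1 read: already in E, no change] -> [I,E,I,I] [hit: read from E]
Op 3: C1 write [C1 write: invalidate none -> C1=M] -> [I,M,I,I] [hit: write from E is a silent E->M upgrade, no bus transaction]
Op 4: C2 write [C2 write: invalidate ['C1=M'] -> C2=M] -> [I,I,M,I] [MISS #2: write from I]
Op 5: C2 write [C2 write: already M (modified), no change] -> [I,I,M,I] [hit: write from M]
Op 6: C3 write [C3 write: invalidate ['C2=M'] -> C3=M] -> [I,I,I,M] [MISS #3: write from I]
Op 7: C0 read [C0 read from I: others=['C3=M'] -> C0=S, others downsized to S] -> [S,I,I,S] [MISS #4: read from I]
Op 8: C2 write [C2 write: invalidate ['C0=S', 'C3=S'] -> C2=M] -> [I,I,M,I] [MISS #5: write from I]
Op 9: C3 read [C3 read from I: others=['C2=M'] -> C3=S, others downsized to S] -> [I,I,S,S] [MISS #6: read from I]
Op 10: C0 read [C0 read from I: others=['C2=S', 'C3=S'] -> C0=S, others downsized to S] -> [S,I,S,S] [MISS #7: read from I]
Op 11: C2 read [C2 read: already in S, no change] -> [S,I,S,S] [hit: read from S]
Op 12: C1 write [C1 write: invalidate ['C0=S', 'C2=S', 'C3=S'] -> C1=M] -> [I,M,I,I] [MISS #8: write from I]

Answer: 8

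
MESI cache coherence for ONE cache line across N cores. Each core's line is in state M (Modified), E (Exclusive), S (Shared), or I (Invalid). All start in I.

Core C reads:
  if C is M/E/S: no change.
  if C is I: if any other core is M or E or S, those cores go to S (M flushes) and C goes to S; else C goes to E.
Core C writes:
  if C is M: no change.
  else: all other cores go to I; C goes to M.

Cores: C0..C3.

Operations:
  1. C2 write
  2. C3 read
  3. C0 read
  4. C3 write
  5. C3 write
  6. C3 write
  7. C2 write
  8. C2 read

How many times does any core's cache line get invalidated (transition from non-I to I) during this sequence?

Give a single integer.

Op 1: C2 write [C2 write: invalidate none -> C2=M] -> [I,I,M,I] (invalidations this op: 0; running total: 0)
Op 2: C3 read [C3 read from I: others=['C2=M'] -> C3=S, others downsized to S] -> [I,I,S,S] (invalidations this op: 0; running total: 0)
Op 3: C0 read [C0 read from I: others=['C2=S', 'C3=S'] -> C0=S, others downsized to S] -> [S,I,S,S] (invalidations this op: 0; running total: 0)
Op 4: C3 write [C3 write: invalidate ['C0=S', 'C2=S'] -> C3=M] -> [I,I,I,M] (invalidations this op: 2; running total: 2)
Op 5: C3 write [C3 write: already M (modified), no change] -> [I,I,I,M] (invalidations this op: 0; running total: 2)
Op 6: C3 write [C3 write: already M (modified), no change] -> [I,I,I,M] (invalidations this op: 0; running total: 2)
Op 7: C2 write [C2 write: invalidate ['C3=M'] -> C2=M] -> [I,I,M,I] (invalidations this op: 1; running total: 3)
Op 8: C2 read [C2 read: already in M, no change] -> [I,I,M,I] (invalidations this op: 0; running total: 3)

Answer: 3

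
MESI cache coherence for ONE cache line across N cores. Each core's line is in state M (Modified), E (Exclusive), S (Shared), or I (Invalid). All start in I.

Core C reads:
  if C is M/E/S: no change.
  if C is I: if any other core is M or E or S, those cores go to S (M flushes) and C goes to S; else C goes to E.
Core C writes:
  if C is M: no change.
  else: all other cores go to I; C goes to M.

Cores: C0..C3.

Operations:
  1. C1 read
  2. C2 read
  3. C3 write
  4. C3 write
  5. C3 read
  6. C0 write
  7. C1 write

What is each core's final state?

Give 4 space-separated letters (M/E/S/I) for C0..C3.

Op 1: C1 read [C1 read from I: no other sharers -> C1=E (exclusive)] -> [I,E,I,I]
Op 2: C2 read [C2 read from I: others=['C1=E'] -> C2=S, others downsized to S] -> [I,S,S,I]
Op 3: C3 write [C3 write: invalidate ['C1=S', 'C2=S'] -> C3=M] -> [I,I,I,M]
Op 4: C3 write [C3 write: already M (modified), no change] -> [I,I,I,M]
Op 5: C3 read [C3 read: already in M, no change] -> [I,I,I,M]
Op 6: C0 write [C0 write: invalidate ['C3=M'] -> C0=M] -> [M,I,I,I]
Op 7: C1 write [C1 write: invalidate ['C0=M'] -> C1=M] -> [I,M,I,I]

Answer: I M I I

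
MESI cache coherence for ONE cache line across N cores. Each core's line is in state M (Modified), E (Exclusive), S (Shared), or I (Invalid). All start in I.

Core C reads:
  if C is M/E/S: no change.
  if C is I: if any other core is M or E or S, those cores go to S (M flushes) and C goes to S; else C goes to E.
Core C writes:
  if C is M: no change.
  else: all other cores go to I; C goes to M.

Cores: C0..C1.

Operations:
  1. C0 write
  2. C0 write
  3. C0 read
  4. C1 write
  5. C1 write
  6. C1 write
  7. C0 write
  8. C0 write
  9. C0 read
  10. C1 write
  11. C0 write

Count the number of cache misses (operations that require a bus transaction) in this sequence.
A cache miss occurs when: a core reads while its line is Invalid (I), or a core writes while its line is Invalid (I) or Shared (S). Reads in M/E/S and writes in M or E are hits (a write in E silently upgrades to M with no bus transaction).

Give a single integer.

Op 1: C0 write [C0 write: invalidate none -> C0=M] -> [M,I] [MISS #1: write from I]
Op 2: C0 write [C0 write: already M (modified), no change] -> [M,I] [hit: write from M]
Op 3: C0 read [C0 read: already in M, no change] -> [M,I] [hit: read from M]
Op 4: C1 write [C1 write: invalidate ['C0=M'] -> C1=M] -> [I,M] [MISS #2: write from I]
Op 5: C1 write [C1 write: already M (modified), no change] -> [I,M] [hit: write from M]
Op 6: C1 write [C1 write: already M (modified), no change] -> [I,M] [hit: write from M]
Op 7: C0 write [C0 write: invalidate ['C1=M'] -> C0=M] -> [M,I] [MISS #3: write from I]
Op 8: C0 write [C0 write: already M (modified), no change] -> [M,I] [hit: write from M]
Op 9: C0 read [C0 read: already in M, no change] -> [M,I] [hit: read from M]
Op 10: C1 write [C1 write: invalidate ['C0=M'] -> C1=M] -> [I,M] [MISS #4: write from I]
Op 11: C0 write [C0 write: invalidate ['C1=M'] -> C0=M] -> [M,I] [MISS #5: write from I]

Answer: 5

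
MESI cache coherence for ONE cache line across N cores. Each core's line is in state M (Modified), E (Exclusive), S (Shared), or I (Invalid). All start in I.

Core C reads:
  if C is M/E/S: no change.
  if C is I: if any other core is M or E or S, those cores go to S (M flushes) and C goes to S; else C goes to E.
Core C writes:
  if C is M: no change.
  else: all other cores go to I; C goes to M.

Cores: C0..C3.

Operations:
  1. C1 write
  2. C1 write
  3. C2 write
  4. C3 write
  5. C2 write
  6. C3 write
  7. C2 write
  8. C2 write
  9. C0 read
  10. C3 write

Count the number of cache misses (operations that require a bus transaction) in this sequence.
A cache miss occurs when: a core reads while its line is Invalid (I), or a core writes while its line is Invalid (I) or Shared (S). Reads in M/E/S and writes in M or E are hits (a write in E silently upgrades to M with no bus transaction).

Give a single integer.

Op 1: C1 write [C1 write: invalidate none -> C1=M] -> [I,M,I,I] [MISS #1: write from I]
Op 2: C1 write [C1 write: already M (modified), no change] -> [I,M,I,I] [hit: write from M]
Op 3: C2 write [C2 write: invalidate ['C1=M'] -> C2=M] -> [I,I,M,I] [MISS #2: write from I]
Op 4: C3 write [C3 write: invalidate ['C2=M'] -> C3=M] -> [I,I,I,M] [MISS #3: write from I]
Op 5: C2 write [C2 write: invalidate ['C3=M'] -> C2=M] -> [I,I,M,I] [MISS #4: write from I]
Op 6: C3 write [C3 write: invalidate ['C2=M'] -> C3=M] -> [I,I,I,M] [MISS #5: write from I]
Op 7: C2 write [C2 write: invalidate ['C3=M'] -> C2=M] -> [I,I,M,I] [MISS #6: write from I]
Op 8: C2 write [C2 write: already M (modified), no change] -> [I,I,M,I] [hit: write from M]
Op 9: C0 read [C0 read from I: others=['C2=M'] -> C0=S, others downsized to S] -> [S,I,S,I] [MISS #7: read from I]
Op 10: C3 write [C3 write: invalidate ['C0=S', 'C2=S'] -> C3=M] -> [I,I,I,M] [MISS #8: write from I]

Answer: 8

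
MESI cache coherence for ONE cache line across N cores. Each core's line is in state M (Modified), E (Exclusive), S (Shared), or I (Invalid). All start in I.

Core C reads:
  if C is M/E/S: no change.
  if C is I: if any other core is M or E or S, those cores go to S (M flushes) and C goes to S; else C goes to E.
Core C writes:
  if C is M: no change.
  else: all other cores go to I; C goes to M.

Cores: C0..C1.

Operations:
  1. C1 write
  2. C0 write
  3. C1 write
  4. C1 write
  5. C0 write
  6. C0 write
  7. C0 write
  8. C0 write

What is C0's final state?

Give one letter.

Answer: M

Derivation:
Op 1: C1 write [C1 write: invalidate none -> C1=M] -> [I,M]
Op 2: C0 write [C0 write: invalidate ['C1=M'] -> C0=M] -> [M,I]
Op 3: C1 write [C1 write: invalidate ['C0=M'] -> C1=M] -> [I,M]
Op 4: C1 write [C1 write: already M (modified), no change] -> [I,M]
Op 5: C0 write [C0 write: invalidate ['C1=M'] -> C0=M] -> [M,I]
Op 6: C0 write [C0 write: already M (modified), no change] -> [M,I]
Op 7: C0 write [C0 write: already M (modified), no change] -> [M,I]
Op 8: C0 write [C0 write: already M (modified), no change] -> [M,I]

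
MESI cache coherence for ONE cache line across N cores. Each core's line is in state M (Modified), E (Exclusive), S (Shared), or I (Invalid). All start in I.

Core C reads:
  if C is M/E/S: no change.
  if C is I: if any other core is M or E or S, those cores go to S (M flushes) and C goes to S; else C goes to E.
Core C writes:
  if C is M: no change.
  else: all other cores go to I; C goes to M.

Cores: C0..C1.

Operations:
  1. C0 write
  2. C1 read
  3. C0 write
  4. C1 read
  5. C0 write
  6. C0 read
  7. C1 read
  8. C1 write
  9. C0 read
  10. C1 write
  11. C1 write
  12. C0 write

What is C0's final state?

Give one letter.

Op 1: C0 write [C0 write: invalidate none -> C0=M] -> [M,I]
Op 2: C1 read [C1 read from I: others=['C0=M'] -> C1=S, others downsized to S] -> [S,S]
Op 3: C0 write [C0 write: invalidate ['C1=S'] -> C0=M] -> [M,I]
Op 4: C1 read [C1 read from I: others=['C0=M'] -> C1=S, others downsized to S] -> [S,S]
Op 5: C0 write [C0 write: invalidate ['C1=S'] -> C0=M] -> [M,I]
Op 6: C0 read [C0 read: already in M, no change] -> [M,I]
Op 7: C1 read [C1 read from I: others=['C0=M'] -> C1=S, others downsized to S] -> [S,S]
Op 8: C1 write [C1 write: invalidate ['C0=S'] -> C1=M] -> [I,M]
Op 9: C0 read [C0 read from I: others=['C1=M'] -> C0=S, others downsized to S] -> [S,S]
Op 10: C1 write [C1 write: invalidate ['C0=S'] -> C1=M] -> [I,M]
Op 11: C1 write [C1 write: already M (modified), no change] -> [I,M]
Op 12: C0 write [C0 write: invalidate ['C1=M'] -> C0=M] -> [M,I]

Answer: M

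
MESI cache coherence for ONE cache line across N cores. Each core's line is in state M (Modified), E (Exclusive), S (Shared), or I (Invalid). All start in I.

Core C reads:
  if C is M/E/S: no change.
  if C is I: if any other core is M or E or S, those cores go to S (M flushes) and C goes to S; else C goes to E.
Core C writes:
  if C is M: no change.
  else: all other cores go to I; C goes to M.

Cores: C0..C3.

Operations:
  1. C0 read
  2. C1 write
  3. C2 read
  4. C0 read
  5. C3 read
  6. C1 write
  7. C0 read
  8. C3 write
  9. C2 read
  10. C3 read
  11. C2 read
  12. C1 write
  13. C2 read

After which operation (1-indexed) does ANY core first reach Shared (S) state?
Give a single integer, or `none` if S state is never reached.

Op 1: C0 read [C0 read from I: no other sharers -> C0=E (exclusive)] -> [E,I,I,I]
Op 2: C1 write [C1 write: invalidate ['C0=E'] -> C1=M] -> [I,M,I,I]
Op 3: C2 read [C2 read from I: others=['C1=M'] -> C2=S, others downsized to S] -> [I,S,S,I]
  -> First S state at op 3; remaining ops need not be traced.

Answer: 3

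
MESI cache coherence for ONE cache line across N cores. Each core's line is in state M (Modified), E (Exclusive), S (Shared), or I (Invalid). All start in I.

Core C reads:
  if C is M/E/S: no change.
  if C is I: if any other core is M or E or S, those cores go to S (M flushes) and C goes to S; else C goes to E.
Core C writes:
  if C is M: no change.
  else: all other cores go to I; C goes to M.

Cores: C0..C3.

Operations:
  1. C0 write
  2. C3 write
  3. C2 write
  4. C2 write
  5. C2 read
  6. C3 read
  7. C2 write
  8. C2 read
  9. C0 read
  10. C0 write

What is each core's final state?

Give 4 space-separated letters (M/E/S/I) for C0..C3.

Op 1: C0 write [C0 write: invalidate none -> C0=M] -> [M,I,I,I]
Op 2: C3 write [C3 write: invalidate ['C0=M'] -> C3=M] -> [I,I,I,M]
Op 3: C2 write [C2 write: invalidate ['C3=M'] -> C2=M] -> [I,I,M,I]
Op 4: C2 write [C2 write: already M (modified), no change] -> [I,I,M,I]
Op 5: C2 read [C2 read: already in M, no change] -> [I,I,M,I]
Op 6: C3 read [C3 read from I: others=['C2=M'] -> C3=S, others downsized to S] -> [I,I,S,S]
Op 7: C2 write [C2 write: invalidate ['C3=S'] -> C2=M] -> [I,I,M,I]
Op 8: C2 read [C2 read: already in M, no change] -> [I,I,M,I]
Op 9: C0 read [C0 read from I: others=['C2=M'] -> C0=S, others downsized to S] -> [S,I,S,I]
Op 10: C0 write [C0 write: invalidate ['C2=S'] -> C0=M] -> [M,I,I,I]

Answer: M I I I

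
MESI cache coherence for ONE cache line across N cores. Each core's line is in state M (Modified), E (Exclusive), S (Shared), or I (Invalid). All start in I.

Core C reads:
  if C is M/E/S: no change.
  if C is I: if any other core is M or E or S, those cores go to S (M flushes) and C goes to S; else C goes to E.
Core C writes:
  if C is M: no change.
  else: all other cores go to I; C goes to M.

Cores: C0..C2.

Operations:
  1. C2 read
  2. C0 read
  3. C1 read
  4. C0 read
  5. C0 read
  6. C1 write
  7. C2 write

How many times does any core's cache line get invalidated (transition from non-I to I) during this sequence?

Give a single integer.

Answer: 3

Derivation:
Op 1: C2 read [C2 read from I: no other sharers -> C2=E (exclusive)] -> [I,I,E] (invalidations this op: 0; running total: 0)
Op 2: C0 read [C0 read from I: others=['C2=E'] -> C0=S, others downsized to S] -> [S,I,S] (invalidations this op: 0; running total: 0)
Op 3: C1 read [C1 read from I: others=['C0=S', 'C2=S'] -> C1=S, others downsized to S] -> [S,S,S] (invalidations this op: 0; running total: 0)
Op 4: C0 read [C0 read: already in S, no change] -> [S,S,S] (invalidations this op: 0; running total: 0)
Op 5: C0 read [C0 read: already in S, no change] -> [S,S,S] (invalidations this op: 0; running total: 0)
Op 6: C1 write [C1 write: invalidate ['C0=S', 'C2=S'] -> C1=M] -> [I,M,I] (invalidations this op: 2; running total: 2)
Op 7: C2 write [C2 write: invalidate ['C1=M'] -> C2=M] -> [I,I,M] (invalidations this op: 1; running total: 3)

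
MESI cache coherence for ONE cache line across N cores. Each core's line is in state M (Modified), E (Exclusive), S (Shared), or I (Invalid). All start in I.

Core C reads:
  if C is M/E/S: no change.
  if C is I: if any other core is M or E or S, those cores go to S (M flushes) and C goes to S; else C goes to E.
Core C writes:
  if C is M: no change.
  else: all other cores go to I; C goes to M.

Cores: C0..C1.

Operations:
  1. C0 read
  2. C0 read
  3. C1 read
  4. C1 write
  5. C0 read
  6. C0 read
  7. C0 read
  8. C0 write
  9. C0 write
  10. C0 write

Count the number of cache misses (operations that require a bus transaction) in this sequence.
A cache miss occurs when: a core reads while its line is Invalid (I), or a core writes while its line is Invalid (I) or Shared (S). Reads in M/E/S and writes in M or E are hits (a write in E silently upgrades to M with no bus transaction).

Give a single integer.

Op 1: C0 read [C0 read from I: no other sharers -> C0=E (exclusive)] -> [E,I] [MISS #1: read from I]
Op 2: C0 read [C0 read: already in E, no change] -> [E,I] [hit: read from E]
Op 3: C1 read [C1 read from I: others=['C0=E'] -> C1=S, others downsized to S] -> [S,S] [MISS #2: read from I]
Op 4: C1 write [C1 write: invalidate ['C0=S'] -> C1=M] -> [I,M] [MISS #3: write from S]
Op 5: C0 read [C0 read from I: others=['C1=M'] -> C0=S, others downsized to S] -> [S,S] [MISS #4: read from I]
Op 6: C0 read [C0 read: already in S, no change] -> [S,S] [hit: read from S]
Op 7: C0 read [C0 read: already in S, no change] -> [S,S] [hit: read from S]
Op 8: C0 write [C0 write: invalidate ['C1=S'] -> C0=M] -> [M,I] [MISS #5: write from S]
Op 9: C0 write [C0 write: already M (modified), no change] -> [M,I] [hit: write from M]
Op 10: C0 write [C0 write: already M (modified), no change] -> [M,I] [hit: write from M]

Answer: 5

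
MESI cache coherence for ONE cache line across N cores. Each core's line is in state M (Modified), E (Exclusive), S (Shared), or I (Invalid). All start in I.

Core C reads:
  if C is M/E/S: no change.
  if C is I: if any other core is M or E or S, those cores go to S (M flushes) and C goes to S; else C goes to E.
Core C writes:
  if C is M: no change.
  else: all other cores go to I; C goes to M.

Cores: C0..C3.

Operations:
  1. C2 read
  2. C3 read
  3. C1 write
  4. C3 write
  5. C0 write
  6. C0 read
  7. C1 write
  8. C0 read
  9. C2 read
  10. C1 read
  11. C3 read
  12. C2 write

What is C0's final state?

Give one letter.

Answer: I

Derivation:
Op 1: C2 read [C2 read from I: no other sharers -> C2=E (exclusive)] -> [I,I,E,I]
Op 2: C3 read [C3 read from I: others=['C2=E'] -> C3=S, others downsized to S] -> [I,I,S,S]
Op 3: C1 write [C1 write: invalidate ['C2=S', 'C3=S'] -> C1=M] -> [I,M,I,I]
Op 4: C3 write [C3 write: invalidate ['C1=M'] -> C3=M] -> [I,I,I,M]
Op 5: C0 write [C0 write: invalidate ['C3=M'] -> C0=M] -> [M,I,I,I]
Op 6: C0 read [C0 read: already in M, no change] -> [M,I,I,I]
Op 7: C1 write [C1 write: invalidate ['C0=M'] -> C1=M] -> [I,M,I,I]
Op 8: C0 read [C0 read from I: others=['C1=M'] -> C0=S, others downsized to S] -> [S,S,I,I]
Op 9: C2 read [C2 read from I: others=['C0=S', 'C1=S'] -> C2=S, others downsized to S] -> [S,S,S,I]
Op 10: C1 read [C1 read: already in S, no change] -> [S,S,S,I]
Op 11: C3 read [C3 read from I: others=['C0=S', 'C1=S', 'C2=S'] -> C3=S, others downsized to S] -> [S,S,S,S]
Op 12: C2 write [C2 write: invalidate ['C0=S', 'C1=S', 'C3=S'] -> C2=M] -> [I,I,M,I]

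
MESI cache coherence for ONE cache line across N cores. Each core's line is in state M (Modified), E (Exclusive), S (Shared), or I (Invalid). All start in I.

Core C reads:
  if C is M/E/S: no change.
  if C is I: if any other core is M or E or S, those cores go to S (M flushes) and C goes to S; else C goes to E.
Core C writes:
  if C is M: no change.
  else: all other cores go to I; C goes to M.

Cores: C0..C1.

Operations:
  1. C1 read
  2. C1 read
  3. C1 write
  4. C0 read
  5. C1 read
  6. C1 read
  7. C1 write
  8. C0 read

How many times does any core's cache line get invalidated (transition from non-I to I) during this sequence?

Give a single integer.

Op 1: C1 read [C1 read from I: no other sharers -> C1=E (exclusive)] -> [I,E] (invalidations this op: 0; running total: 0)
Op 2: C1 read [C1 read: already in E, no change] -> [I,E] (invalidations this op: 0; running total: 0)
Op 3: C1 write [C1 write: invalidate none -> C1=M] -> [I,M] (invalidations this op: 0; running total: 0)
Op 4: C0 read [C0 read from I: others=['C1=M'] -> C0=S, others downsized to S] -> [S,S] (invalidations this op: 0; running total: 0)
Op 5: C1 read [C1 read: already in S, no change] -> [S,S] (invalidations this op: 0; running total: 0)
Op 6: C1 read [C1 read: already in S, no change] -> [S,S] (invalidations this op: 0; running total: 0)
Op 7: C1 write [C1 write: invalidate ['C0=S'] -> C1=M] -> [I,M] (invalidations this op: 1; running total: 1)
Op 8: C0 read [C0 read from I: others=['C1=M'] -> C0=S, others downsized to S] -> [S,S] (invalidations this op: 0; running total: 1)

Answer: 1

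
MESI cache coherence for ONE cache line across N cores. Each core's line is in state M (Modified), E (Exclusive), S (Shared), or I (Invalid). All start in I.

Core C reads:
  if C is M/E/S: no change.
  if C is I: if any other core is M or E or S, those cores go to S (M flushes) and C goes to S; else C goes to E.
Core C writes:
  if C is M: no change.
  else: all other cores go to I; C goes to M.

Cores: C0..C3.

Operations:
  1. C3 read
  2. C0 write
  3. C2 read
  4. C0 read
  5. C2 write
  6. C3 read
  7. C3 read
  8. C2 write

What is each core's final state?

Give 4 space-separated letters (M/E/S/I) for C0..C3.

Op 1: C3 read [C3 read from I: no other sharers -> C3=E (exclusive)] -> [I,I,I,E]
Op 2: C0 write [C0 write: invalidate ['C3=E'] -> C0=M] -> [M,I,I,I]
Op 3: C2 read [C2 read from I: others=['C0=M'] -> C2=S, others downsized to S] -> [S,I,S,I]
Op 4: C0 read [C0 read: already in S, no change] -> [S,I,S,I]
Op 5: C2 write [C2 write: invalidate ['C0=S'] -> C2=M] -> [I,I,M,I]
Op 6: C3 read [C3 read from I: others=['C2=M'] -> C3=S, others downsized to S] -> [I,I,S,S]
Op 7: C3 read [C3 read: already in S, no change] -> [I,I,S,S]
Op 8: C2 write [C2 write: invalidate ['C3=S'] -> C2=M] -> [I,I,M,I]

Answer: I I M I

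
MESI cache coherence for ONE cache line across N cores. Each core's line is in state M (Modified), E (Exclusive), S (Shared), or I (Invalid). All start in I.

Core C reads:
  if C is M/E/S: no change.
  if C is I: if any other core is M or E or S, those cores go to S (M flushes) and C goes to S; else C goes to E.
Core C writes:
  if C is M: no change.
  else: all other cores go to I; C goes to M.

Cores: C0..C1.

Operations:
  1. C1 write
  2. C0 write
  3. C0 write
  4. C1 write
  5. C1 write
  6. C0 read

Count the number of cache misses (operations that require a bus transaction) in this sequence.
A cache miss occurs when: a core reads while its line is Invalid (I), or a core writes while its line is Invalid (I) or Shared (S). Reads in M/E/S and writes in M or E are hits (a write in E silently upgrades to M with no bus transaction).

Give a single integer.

Answer: 4

Derivation:
Op 1: C1 write [C1 write: invalidate none -> C1=M] -> [I,M] [MISS #1: write from I]
Op 2: C0 write [C0 write: invalidate ['C1=M'] -> C0=M] -> [M,I] [MISS #2: write from I]
Op 3: C0 write [C0 write: already M (modified), no change] -> [M,I] [hit: write from M]
Op 4: C1 write [C1 write: invalidate ['C0=M'] -> C1=M] -> [I,M] [MISS #3: write from I]
Op 5: C1 write [C1 write: already M (modified), no change] -> [I,M] [hit: write from M]
Op 6: C0 read [C0 read from I: others=['C1=M'] -> C0=S, others downsized to S] -> [S,S] [MISS #4: read from I]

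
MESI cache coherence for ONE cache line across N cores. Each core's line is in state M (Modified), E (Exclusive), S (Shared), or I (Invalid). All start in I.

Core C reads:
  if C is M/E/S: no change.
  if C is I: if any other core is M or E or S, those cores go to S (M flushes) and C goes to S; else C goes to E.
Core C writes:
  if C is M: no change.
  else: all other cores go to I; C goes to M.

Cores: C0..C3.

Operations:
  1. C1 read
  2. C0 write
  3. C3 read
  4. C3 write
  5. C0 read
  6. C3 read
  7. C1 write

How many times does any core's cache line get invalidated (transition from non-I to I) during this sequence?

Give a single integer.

Answer: 4

Derivation:
Op 1: C1 read [C1 read from I: no other sharers -> C1=E (exclusive)] -> [I,E,I,I] (invalidations this op: 0; running total: 0)
Op 2: C0 write [C0 write: invalidate ['C1=E'] -> C0=M] -> [M,I,I,I] (invalidations this op: 1; running total: 1)
Op 3: C3 read [C3 read from I: others=['C0=M'] -> C3=S, others downsized to S] -> [S,I,I,S] (invalidations this op: 0; running total: 1)
Op 4: C3 write [C3 write: invalidate ['C0=S'] -> C3=M] -> [I,I,I,M] (invalidations this op: 1; running total: 2)
Op 5: C0 read [C0 read from I: others=['C3=M'] -> C0=S, others downsized to S] -> [S,I,I,S] (invalidations this op: 0; running total: 2)
Op 6: C3 read [C3 read: already in S, no change] -> [S,I,I,S] (invalidations this op: 0; running total: 2)
Op 7: C1 write [C1 write: invalidate ['C0=S', 'C3=S'] -> C1=M] -> [I,M,I,I] (invalidations this op: 2; running total: 4)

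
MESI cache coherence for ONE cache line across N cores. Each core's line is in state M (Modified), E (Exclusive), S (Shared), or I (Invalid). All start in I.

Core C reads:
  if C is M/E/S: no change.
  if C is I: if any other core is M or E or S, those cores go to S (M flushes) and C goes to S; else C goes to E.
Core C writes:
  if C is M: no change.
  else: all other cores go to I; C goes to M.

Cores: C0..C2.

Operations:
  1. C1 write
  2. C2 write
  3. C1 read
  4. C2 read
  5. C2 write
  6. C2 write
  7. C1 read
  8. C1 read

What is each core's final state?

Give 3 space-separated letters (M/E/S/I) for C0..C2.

Op 1: C1 write [C1 write: invalidate none -> C1=M] -> [I,M,I]
Op 2: C2 write [C2 write: invalidate ['C1=M'] -> C2=M] -> [I,I,M]
Op 3: C1 read [C1 read from I: others=['C2=M'] -> C1=S, others downsized to S] -> [I,S,S]
Op 4: C2 read [C2 read: already in S, no change] -> [I,S,S]
Op 5: C2 write [C2 write: invalidate ['C1=S'] -> C2=M] -> [I,I,M]
Op 6: C2 write [C2 write: already M (modified), no change] -> [I,I,M]
Op 7: C1 read [C1 read from I: others=['C2=M'] -> C1=S, others downsized to S] -> [I,S,S]
Op 8: C1 read [C1 read: already in S, no change] -> [I,S,S]

Answer: I S S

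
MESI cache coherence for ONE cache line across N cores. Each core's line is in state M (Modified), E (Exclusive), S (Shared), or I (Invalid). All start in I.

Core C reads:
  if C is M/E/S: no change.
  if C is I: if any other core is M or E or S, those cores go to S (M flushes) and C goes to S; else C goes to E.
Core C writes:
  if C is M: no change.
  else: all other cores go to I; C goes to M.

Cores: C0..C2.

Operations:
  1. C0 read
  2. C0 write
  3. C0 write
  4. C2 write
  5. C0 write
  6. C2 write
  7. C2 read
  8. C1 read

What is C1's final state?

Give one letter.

Op 1: C0 read [C0 read from I: no other sharers -> C0=E (exclusive)] -> [E,I,I]
Op 2: C0 write [C0 write: invalidate none -> C0=M] -> [M,I,I]
Op 3: C0 write [C0 write: already M (modified), no change] -> [M,I,I]
Op 4: C2 write [C2 write: invalidate ['C0=M'] -> C2=M] -> [I,I,M]
Op 5: C0 write [C0 write: invalidate ['C2=M'] -> C0=M] -> [M,I,I]
Op 6: C2 write [C2 write: invalidate ['C0=M'] -> C2=M] -> [I,I,M]
Op 7: C2 read [C2 read: already in M, no change] -> [I,I,M]
Op 8: C1 read [C1 read from I: others=['C2=M'] -> C1=S, others downsized to S] -> [I,S,S]

Answer: S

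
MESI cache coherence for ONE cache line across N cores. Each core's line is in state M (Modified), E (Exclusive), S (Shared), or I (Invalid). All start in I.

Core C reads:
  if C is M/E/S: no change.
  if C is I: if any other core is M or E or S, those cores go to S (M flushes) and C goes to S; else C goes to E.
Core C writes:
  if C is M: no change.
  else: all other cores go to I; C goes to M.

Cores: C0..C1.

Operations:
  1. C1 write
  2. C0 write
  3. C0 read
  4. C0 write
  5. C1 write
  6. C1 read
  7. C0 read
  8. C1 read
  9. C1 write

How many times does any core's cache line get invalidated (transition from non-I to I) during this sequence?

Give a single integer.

Op 1: C1 write [C1 write: invalidate none -> C1=M] -> [I,M] (invalidations this op: 0; running total: 0)
Op 2: C0 write [C0 write: invalidate ['C1=M'] -> C0=M] -> [M,I] (invalidations this op: 1; running total: 1)
Op 3: C0 read [C0 read: already in M, no change] -> [M,I] (invalidations this op: 0; running total: 1)
Op 4: C0 write [C0 write: already M (modified), no change] -> [M,I] (invalidations this op: 0; running total: 1)
Op 5: C1 write [C1 write: invalidate ['C0=M'] -> C1=M] -> [I,M] (invalidations this op: 1; running total: 2)
Op 6: C1 read [C1 read: already in M, no change] -> [I,M] (invalidations this op: 0; running total: 2)
Op 7: C0 read [C0 read from I: others=['C1=M'] -> C0=S, others downsized to S] -> [S,S] (invalidations this op: 0; running total: 2)
Op 8: C1 read [C1 read: already in S, no change] -> [S,S] (invalidations this op: 0; running total: 2)
Op 9: C1 write [C1 write: invalidate ['C0=S'] -> C1=M] -> [I,M] (invalidations this op: 1; running total: 3)

Answer: 3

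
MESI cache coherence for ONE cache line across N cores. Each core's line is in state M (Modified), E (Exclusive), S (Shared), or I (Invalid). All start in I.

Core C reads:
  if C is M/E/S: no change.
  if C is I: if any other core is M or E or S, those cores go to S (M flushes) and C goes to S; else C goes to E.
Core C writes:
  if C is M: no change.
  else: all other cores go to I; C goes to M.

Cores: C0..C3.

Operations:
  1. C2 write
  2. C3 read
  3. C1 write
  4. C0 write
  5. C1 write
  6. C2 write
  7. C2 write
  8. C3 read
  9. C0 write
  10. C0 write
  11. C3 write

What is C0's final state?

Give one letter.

Answer: I

Derivation:
Op 1: C2 write [C2 write: invalidate none -> C2=M] -> [I,I,M,I]
Op 2: C3 read [C3 read from I: others=['C2=M'] -> C3=S, others downsized to S] -> [I,I,S,S]
Op 3: C1 write [C1 write: invalidate ['C2=S', 'C3=S'] -> C1=M] -> [I,M,I,I]
Op 4: C0 write [C0 write: invalidate ['C1=M'] -> C0=M] -> [M,I,I,I]
Op 5: C1 write [C1 write: invalidate ['C0=M'] -> C1=M] -> [I,M,I,I]
Op 6: C2 write [C2 write: invalidate ['C1=M'] -> C2=M] -> [I,I,M,I]
Op 7: C2 write [C2 write: already M (modified), no change] -> [I,I,M,I]
Op 8: C3 read [C3 read from I: others=['C2=M'] -> C3=S, others downsized to S] -> [I,I,S,S]
Op 9: C0 write [C0 write: invalidate ['C2=S', 'C3=S'] -> C0=M] -> [M,I,I,I]
Op 10: C0 write [C0 write: already M (modified), no change] -> [M,I,I,I]
Op 11: C3 write [C3 write: invalidate ['C0=M'] -> C3=M] -> [I,I,I,M]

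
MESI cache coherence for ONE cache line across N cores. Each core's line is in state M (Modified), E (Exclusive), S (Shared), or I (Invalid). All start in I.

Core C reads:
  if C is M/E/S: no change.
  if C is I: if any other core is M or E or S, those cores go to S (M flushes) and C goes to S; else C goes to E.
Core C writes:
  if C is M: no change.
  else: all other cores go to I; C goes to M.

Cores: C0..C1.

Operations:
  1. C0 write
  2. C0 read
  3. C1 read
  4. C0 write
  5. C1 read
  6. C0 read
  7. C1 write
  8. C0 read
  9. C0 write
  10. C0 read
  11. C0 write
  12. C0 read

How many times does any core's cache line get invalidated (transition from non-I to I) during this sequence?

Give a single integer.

Answer: 3

Derivation:
Op 1: C0 write [C0 write: invalidate none -> C0=M] -> [M,I] (invalidations this op: 0; running total: 0)
Op 2: C0 read [C0 read: already in M, no change] -> [M,I] (invalidations this op: 0; running total: 0)
Op 3: C1 read [C1 read from I: others=['C0=M'] -> C1=S, others downsized to S] -> [S,S] (invalidations this op: 0; running total: 0)
Op 4: C0 write [C0 write: invalidate ['C1=S'] -> C0=M] -> [M,I] (invalidations this op: 1; running total: 1)
Op 5: C1 read [C1 read from I: others=['C0=M'] -> C1=S, others downsized to S] -> [S,S] (invalidations this op: 0; running total: 1)
Op 6: C0 read [C0 read: already in S, no change] -> [S,S] (invalidations this op: 0; running total: 1)
Op 7: C1 write [C1 write: invalidate ['C0=S'] -> C1=M] -> [I,M] (invalidations this op: 1; running total: 2)
Op 8: C0 read [C0 read from I: others=['C1=M'] -> C0=S, others downsized to S] -> [S,S] (invalidations this op: 0; running total: 2)
Op 9: C0 write [C0 write: invalidate ['C1=S'] -> C0=M] -> [M,I] (invalidations this op: 1; running total: 3)
Op 10: C0 read [C0 read: already in M, no change] -> [M,I] (invalidations this op: 0; running total: 3)
Op 11: C0 write [C0 write: already M (modified), no change] -> [M,I] (invalidations this op: 0; running total: 3)
Op 12: C0 read [C0 read: already in M, no change] -> [M,I] (invalidations this op: 0; running total: 3)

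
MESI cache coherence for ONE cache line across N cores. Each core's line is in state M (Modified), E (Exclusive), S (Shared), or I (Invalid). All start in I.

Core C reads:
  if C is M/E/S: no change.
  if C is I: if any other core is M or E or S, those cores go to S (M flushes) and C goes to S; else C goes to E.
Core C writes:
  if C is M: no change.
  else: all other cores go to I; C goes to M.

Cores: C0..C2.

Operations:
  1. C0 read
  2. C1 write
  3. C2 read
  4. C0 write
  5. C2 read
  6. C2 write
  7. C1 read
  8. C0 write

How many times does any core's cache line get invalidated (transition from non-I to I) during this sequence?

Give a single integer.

Answer: 6

Derivation:
Op 1: C0 read [C0 read from I: no other sharers -> C0=E (exclusive)] -> [E,I,I] (invalidations this op: 0; running total: 0)
Op 2: C1 write [C1 write: invalidate ['C0=E'] -> C1=M] -> [I,M,I] (invalidations this op: 1; running total: 1)
Op 3: C2 read [C2 read from I: others=['C1=M'] -> C2=S, others downsized to S] -> [I,S,S] (invalidations this op: 0; running total: 1)
Op 4: C0 write [C0 write: invalidate ['C1=S', 'C2=S'] -> C0=M] -> [M,I,I] (invalidations this op: 2; running total: 3)
Op 5: C2 read [C2 read from I: others=['C0=M'] -> C2=S, others downsized to S] -> [S,I,S] (invalidations this op: 0; running total: 3)
Op 6: C2 write [C2 write: invalidate ['C0=S'] -> C2=M] -> [I,I,M] (invalidations this op: 1; running total: 4)
Op 7: C1 read [C1 read from I: others=['C2=M'] -> C1=S, others downsized to S] -> [I,S,S] (invalidations this op: 0; running total: 4)
Op 8: C0 write [C0 write: invalidate ['C1=S', 'C2=S'] -> C0=M] -> [M,I,I] (invalidations this op: 2; running total: 6)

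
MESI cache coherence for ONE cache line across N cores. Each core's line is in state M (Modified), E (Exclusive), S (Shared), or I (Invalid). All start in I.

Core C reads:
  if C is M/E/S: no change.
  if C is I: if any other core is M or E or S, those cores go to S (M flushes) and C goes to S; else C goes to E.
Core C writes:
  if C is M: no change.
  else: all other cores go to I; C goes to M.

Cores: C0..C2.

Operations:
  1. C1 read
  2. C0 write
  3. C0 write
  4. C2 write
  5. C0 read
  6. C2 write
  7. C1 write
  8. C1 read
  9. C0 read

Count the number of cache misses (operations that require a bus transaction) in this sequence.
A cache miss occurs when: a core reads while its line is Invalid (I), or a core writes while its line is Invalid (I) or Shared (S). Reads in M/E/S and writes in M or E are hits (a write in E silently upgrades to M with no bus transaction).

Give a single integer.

Answer: 7

Derivation:
Op 1: C1 read [C1 read from I: no other sharers -> C1=E (exclusive)] -> [I,E,I] [MISS #1: read from I]
Op 2: C0 write [C0 write: invalidate ['C1=E'] -> C0=M] -> [M,I,I] [MISS #2: write from I]
Op 3: C0 write [C0 write: already M (modified), no change] -> [M,I,I] [hit: write from M]
Op 4: C2 write [C2 write: invalidate ['C0=M'] -> C2=M] -> [I,I,M] [MISS #3: write from I]
Op 5: C0 read [C0 read from I: others=['C2=M'] -> C0=S, others downsized to S] -> [S,I,S] [MISS #4: read from I]
Op 6: C2 write [C2 write: invalidate ['C0=S'] -> C2=M] -> [I,I,M] [MISS #5: write from S]
Op 7: C1 write [C1 write: invalidate ['C2=M'] -> C1=M] -> [I,M,I] [MISS #6: write from I]
Op 8: C1 read [C1 read: already in M, no change] -> [I,M,I] [hit: read from M]
Op 9: C0 read [C0 read from I: others=['C1=M'] -> C0=S, others downsized to S] -> [S,S,I] [MISS #7: read from I]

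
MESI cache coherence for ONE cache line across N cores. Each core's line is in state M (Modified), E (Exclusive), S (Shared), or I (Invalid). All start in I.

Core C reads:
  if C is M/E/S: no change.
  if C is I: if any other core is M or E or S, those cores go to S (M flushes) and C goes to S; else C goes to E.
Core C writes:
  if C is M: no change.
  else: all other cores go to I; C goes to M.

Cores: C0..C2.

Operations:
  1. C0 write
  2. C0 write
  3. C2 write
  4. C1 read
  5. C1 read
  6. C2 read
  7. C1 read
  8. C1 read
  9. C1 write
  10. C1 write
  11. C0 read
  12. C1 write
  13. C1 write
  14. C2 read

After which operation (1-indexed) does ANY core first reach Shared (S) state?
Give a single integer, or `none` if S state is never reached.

Answer: 4

Derivation:
Op 1: C0 write [C0 write: invalidate none -> C0=M] -> [M,I,I]
Op 2: C0 write [C0 write: already M (modified), no change] -> [M,I,I]
Op 3: C2 write [C2 write: invalidate ['C0=M'] -> C2=M] -> [I,I,M]
Op 4: C1 read [C1 read from I: others=['C2=M'] -> C1=S, others downsized to S] -> [I,S,S]
  -> First S state at op 4; remaining ops need not be traced.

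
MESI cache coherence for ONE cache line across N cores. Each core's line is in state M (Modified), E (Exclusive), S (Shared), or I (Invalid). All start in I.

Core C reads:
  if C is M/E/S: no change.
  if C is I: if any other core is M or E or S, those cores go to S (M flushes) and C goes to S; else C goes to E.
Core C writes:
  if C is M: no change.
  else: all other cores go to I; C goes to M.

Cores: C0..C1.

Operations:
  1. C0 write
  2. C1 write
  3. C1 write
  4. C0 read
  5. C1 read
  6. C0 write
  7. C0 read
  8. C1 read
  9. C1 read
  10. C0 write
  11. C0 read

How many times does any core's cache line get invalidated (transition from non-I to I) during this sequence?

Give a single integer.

Answer: 3

Derivation:
Op 1: C0 write [C0 write: invalidate none -> C0=M] -> [M,I] (invalidations this op: 0; running total: 0)
Op 2: C1 write [C1 write: invalidate ['C0=M'] -> C1=M] -> [I,M] (invalidations this op: 1; running total: 1)
Op 3: C1 write [C1 write: already M (modified), no change] -> [I,M] (invalidations this op: 0; running total: 1)
Op 4: C0 read [C0 read from I: others=['C1=M'] -> C0=S, others downsized to S] -> [S,S] (invalidations this op: 0; running total: 1)
Op 5: C1 read [C1 read: already in S, no change] -> [S,S] (invalidations this op: 0; running total: 1)
Op 6: C0 write [C0 write: invalidate ['C1=S'] -> C0=M] -> [M,I] (invalidations this op: 1; running total: 2)
Op 7: C0 read [C0 read: already in M, no change] -> [M,I] (invalidations this op: 0; running total: 2)
Op 8: C1 read [C1 read from I: others=['C0=M'] -> C1=S, others downsized to S] -> [S,S] (invalidations this op: 0; running total: 2)
Op 9: C1 read [C1 read: already in S, no change] -> [S,S] (invalidations this op: 0; running total: 2)
Op 10: C0 write [C0 write: invalidate ['C1=S'] -> C0=M] -> [M,I] (invalidations this op: 1; running total: 3)
Op 11: C0 read [C0 read: already in M, no change] -> [M,I] (invalidations this op: 0; running total: 3)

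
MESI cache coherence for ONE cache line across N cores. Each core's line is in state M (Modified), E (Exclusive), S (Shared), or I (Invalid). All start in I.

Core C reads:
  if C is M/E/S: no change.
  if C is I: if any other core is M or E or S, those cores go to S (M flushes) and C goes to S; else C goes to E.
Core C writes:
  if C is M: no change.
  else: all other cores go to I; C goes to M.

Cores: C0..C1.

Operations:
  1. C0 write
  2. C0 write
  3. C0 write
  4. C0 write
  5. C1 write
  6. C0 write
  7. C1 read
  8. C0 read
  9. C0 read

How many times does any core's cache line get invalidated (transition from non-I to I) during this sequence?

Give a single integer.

Answer: 2

Derivation:
Op 1: C0 write [C0 write: invalidate none -> C0=M] -> [M,I] (invalidations this op: 0; running total: 0)
Op 2: C0 write [C0 write: already M (modified), no change] -> [M,I] (invalidations this op: 0; running total: 0)
Op 3: C0 write [C0 write: already M (modified), no change] -> [M,I] (invalidations this op: 0; running total: 0)
Op 4: C0 write [C0 write: already M (modified), no change] -> [M,I] (invalidations this op: 0; running total: 0)
Op 5: C1 write [C1 write: invalidate ['C0=M'] -> C1=M] -> [I,M] (invalidations this op: 1; running total: 1)
Op 6: C0 write [C0 write: invalidate ['C1=M'] -> C0=M] -> [M,I] (invalidations this op: 1; running total: 2)
Op 7: C1 read [C1 read from I: others=['C0=M'] -> C1=S, others downsized to S] -> [S,S] (invalidations this op: 0; running total: 2)
Op 8: C0 read [C0 read: already in S, no change] -> [S,S] (invalidations this op: 0; running total: 2)
Op 9: C0 read [C0 read: already in S, no change] -> [S,S] (invalidations this op: 0; running total: 2)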